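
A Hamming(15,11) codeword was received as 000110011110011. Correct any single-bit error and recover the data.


Syndrome = 0: no error detected

Data: 01001110011 (no errors)


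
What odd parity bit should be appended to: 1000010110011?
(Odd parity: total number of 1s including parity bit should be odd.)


Number of 1s in data: 6
Parity bit: 1

1


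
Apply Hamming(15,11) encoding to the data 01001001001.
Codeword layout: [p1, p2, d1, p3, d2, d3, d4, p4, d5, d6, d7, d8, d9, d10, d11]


Parity bits: p1=1, p2=1, p3=1, p4=1

110110011001001


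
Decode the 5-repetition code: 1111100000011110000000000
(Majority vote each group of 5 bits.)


Groups: 11111, 00000, 01111, 00000, 00000
Majority votes: 10100

10100


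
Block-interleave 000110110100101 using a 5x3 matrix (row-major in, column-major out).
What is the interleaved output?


Matrix:
  000
  110
  110
  100
  101
Read columns: 011110110000001

011110110000001


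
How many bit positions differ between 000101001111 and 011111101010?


XOR: 011010100101
Count of 1s: 6

6


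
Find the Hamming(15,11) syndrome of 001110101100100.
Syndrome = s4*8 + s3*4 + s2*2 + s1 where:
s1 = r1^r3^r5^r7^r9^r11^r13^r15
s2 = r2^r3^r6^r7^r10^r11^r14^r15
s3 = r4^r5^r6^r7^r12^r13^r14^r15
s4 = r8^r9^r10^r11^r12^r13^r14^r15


s1=1, s2=1, s3=0, s4=1

Syndrome = 11 (error at position 11)


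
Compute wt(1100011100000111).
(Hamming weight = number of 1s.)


Counting 1s in 1100011100000111

8


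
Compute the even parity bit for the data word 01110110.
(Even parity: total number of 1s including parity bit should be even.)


Number of 1s in data: 5
Parity bit: 1

1


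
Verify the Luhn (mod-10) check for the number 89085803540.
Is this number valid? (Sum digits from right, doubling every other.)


Luhn sum = 55
55 mod 10 = 5

Invalid (Luhn sum mod 10 = 5)


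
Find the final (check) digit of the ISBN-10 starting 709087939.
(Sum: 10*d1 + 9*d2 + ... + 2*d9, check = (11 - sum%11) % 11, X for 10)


Weighted sum: 288
288 mod 11 = 2

Check digit: 9


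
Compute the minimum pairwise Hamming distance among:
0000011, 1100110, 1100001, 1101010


Comparing all pairs, minimum distance: 2
Can detect 1 errors, correct 0 errors

2


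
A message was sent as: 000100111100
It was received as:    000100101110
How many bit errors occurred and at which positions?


XOR: 000000010010

2 error(s) at position(s): 7, 10


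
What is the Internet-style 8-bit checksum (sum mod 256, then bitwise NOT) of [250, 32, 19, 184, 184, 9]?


Sum = 678 mod 256 = 166
Complement = 89

89


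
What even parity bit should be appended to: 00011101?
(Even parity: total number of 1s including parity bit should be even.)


Number of 1s in data: 4
Parity bit: 0

0


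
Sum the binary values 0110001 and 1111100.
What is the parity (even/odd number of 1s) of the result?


0110001 = 49
1111100 = 124
Sum = 173 = 10101101
1s count = 5

odd parity (5 ones in 10101101)


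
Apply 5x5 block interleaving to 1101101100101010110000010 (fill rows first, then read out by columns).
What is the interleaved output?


Matrix:
  11011
  01100
  10101
  01100
  00010
Read columns: 1010011010011101000110100

1010011010011101000110100


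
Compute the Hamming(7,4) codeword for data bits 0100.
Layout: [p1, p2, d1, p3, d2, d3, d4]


Parity bits: p1=1, p2=0, p3=1

1001100


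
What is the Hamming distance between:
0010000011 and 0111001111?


XOR: 0101001100
Count of 1s: 4

4


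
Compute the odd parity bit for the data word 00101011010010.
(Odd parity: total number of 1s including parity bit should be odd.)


Number of 1s in data: 6
Parity bit: 1

1


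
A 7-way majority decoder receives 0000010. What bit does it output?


Ones: 1 out of 7
Threshold: 4

0 (1/7 voted 1)


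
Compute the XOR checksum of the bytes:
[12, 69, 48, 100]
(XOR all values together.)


XOR chain: 12 ^ 69 ^ 48 ^ 100 = 29

29


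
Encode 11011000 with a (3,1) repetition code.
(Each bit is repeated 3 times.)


Each bit -> 3 copies

111111000111111000000000


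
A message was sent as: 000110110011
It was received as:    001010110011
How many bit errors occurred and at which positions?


XOR: 001100000000

2 error(s) at position(s): 2, 3


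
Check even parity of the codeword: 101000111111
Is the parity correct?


Number of 1s: 8

Yes, parity is correct (8 ones)


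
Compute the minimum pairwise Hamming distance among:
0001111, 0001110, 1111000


Comparing all pairs, minimum distance: 1
Can detect 0 errors, correct 0 errors

1


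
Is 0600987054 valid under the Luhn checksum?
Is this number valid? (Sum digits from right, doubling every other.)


Luhn sum = 33
33 mod 10 = 3

Invalid (Luhn sum mod 10 = 3)


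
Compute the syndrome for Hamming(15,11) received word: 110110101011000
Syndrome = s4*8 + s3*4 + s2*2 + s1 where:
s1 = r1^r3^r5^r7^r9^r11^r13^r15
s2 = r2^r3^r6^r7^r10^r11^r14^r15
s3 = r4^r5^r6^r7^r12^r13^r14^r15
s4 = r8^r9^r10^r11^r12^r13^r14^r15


s1=1, s2=1, s3=0, s4=1

Syndrome = 11 (error at position 11)


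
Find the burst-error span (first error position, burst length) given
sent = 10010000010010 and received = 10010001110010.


XOR: 00000001100000

Burst at position 7, length 2


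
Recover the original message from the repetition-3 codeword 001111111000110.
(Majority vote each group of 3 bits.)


Groups: 001, 111, 111, 000, 110
Majority votes: 01101

01101


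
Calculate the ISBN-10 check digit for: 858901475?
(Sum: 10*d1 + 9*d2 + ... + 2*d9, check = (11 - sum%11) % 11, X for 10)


Weighted sum: 304
304 mod 11 = 7

Check digit: 4


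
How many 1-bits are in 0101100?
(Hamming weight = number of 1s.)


Counting 1s in 0101100

3


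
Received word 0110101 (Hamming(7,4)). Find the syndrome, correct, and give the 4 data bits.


Syndrome = 3: error at position 3

Data: 0101 (corrected bit 3)


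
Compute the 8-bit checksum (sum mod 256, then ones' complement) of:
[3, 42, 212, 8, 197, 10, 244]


Sum = 716 mod 256 = 204
Complement = 51

51


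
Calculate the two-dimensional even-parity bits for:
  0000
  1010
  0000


Row parities: 000
Column parities: 1010

Row P: 000, Col P: 1010, Corner: 0


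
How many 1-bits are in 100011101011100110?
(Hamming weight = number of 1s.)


Counting 1s in 100011101011100110

10


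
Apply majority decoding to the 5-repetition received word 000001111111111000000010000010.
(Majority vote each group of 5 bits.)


Groups: 00000, 11111, 11111, 00000, 00100, 00010
Majority votes: 011000

011000


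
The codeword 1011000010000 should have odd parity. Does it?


Number of 1s: 4

No, parity error (4 ones)


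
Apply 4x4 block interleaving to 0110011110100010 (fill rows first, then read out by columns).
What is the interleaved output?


Matrix:
  0110
  0111
  1010
  0010
Read columns: 0010110011110100

0010110011110100


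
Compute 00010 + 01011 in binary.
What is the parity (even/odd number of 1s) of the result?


00010 = 2
01011 = 11
Sum = 13 = 1101
1s count = 3

odd parity (3 ones in 1101)


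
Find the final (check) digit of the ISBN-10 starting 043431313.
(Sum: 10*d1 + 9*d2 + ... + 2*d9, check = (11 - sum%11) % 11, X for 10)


Weighted sum: 132
132 mod 11 = 0

Check digit: 0


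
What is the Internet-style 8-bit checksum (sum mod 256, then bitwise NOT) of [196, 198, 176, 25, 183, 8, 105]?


Sum = 891 mod 256 = 123
Complement = 132

132


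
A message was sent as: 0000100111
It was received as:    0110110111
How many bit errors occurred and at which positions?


XOR: 0110010000

3 error(s) at position(s): 1, 2, 5


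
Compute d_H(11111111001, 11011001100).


XOR: 00100110101
Count of 1s: 5

5


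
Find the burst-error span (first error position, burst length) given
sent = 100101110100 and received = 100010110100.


XOR: 000111000000

Burst at position 3, length 3


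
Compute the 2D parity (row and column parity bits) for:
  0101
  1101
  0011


Row parities: 010
Column parities: 1011

Row P: 010, Col P: 1011, Corner: 1


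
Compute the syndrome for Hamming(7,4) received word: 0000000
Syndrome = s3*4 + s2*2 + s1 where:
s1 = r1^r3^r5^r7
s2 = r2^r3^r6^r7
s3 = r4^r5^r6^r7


s1=0, s2=0, s3=0

Syndrome = 0 (no error)


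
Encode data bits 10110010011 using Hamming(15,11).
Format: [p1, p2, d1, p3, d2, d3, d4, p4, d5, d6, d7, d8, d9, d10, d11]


Parity bits: p1=0, p2=0, p3=0, p4=1

001001110010011


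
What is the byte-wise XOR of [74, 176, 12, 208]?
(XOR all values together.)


XOR chain: 74 ^ 176 ^ 12 ^ 208 = 38

38


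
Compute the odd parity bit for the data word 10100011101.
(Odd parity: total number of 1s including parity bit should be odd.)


Number of 1s in data: 6
Parity bit: 1

1


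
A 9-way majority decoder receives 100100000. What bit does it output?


Ones: 2 out of 9
Threshold: 5

0 (2/9 voted 1)


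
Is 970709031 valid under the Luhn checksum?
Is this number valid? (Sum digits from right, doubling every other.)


Luhn sum = 35
35 mod 10 = 5

Invalid (Luhn sum mod 10 = 5)


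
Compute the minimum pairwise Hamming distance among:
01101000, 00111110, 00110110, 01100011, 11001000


Comparing all pairs, minimum distance: 1
Can detect 0 errors, correct 0 errors

1


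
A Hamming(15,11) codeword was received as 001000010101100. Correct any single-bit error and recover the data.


Syndrome = 0: no error detected

Data: 10000101100 (no errors)


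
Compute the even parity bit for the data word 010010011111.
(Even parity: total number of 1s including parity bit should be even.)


Number of 1s in data: 7
Parity bit: 1

1


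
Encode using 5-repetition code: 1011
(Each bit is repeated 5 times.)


Each bit -> 5 copies

11111000001111111111


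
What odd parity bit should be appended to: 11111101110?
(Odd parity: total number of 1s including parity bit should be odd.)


Number of 1s in data: 9
Parity bit: 0

0


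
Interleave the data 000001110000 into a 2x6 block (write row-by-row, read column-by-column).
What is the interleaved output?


Matrix:
  000001
  110000
Read columns: 010100000010

010100000010


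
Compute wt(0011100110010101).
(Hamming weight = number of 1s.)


Counting 1s in 0011100110010101

8


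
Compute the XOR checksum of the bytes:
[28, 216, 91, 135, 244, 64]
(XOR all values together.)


XOR chain: 28 ^ 216 ^ 91 ^ 135 ^ 244 ^ 64 = 172

172


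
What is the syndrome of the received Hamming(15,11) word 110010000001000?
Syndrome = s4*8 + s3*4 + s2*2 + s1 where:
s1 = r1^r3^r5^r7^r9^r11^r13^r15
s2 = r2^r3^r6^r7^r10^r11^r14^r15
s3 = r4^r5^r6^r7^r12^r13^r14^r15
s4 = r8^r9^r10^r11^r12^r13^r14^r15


s1=0, s2=1, s3=0, s4=1

Syndrome = 10 (error at position 10)


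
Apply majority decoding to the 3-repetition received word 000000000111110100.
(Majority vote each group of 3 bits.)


Groups: 000, 000, 000, 111, 110, 100
Majority votes: 000110

000110


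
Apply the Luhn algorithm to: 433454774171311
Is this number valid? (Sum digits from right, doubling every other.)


Luhn sum = 67
67 mod 10 = 7

Invalid (Luhn sum mod 10 = 7)


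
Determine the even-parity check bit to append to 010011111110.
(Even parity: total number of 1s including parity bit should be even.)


Number of 1s in data: 8
Parity bit: 0

0


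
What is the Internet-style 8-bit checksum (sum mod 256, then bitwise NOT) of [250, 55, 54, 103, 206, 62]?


Sum = 730 mod 256 = 218
Complement = 37

37


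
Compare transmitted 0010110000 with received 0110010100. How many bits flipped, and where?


XOR: 0100100100

3 error(s) at position(s): 1, 4, 7


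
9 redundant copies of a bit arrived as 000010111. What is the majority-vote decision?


Ones: 4 out of 9
Threshold: 5

0 (4/9 voted 1)


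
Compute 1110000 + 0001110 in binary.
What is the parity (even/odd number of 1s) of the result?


1110000 = 112
0001110 = 14
Sum = 126 = 1111110
1s count = 6

even parity (6 ones in 1111110)


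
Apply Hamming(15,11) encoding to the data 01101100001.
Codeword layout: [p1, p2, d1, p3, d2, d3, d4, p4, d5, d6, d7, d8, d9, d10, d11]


Parity bits: p1=1, p2=1, p3=1, p4=1

110111011100001


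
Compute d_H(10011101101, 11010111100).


XOR: 01001010001
Count of 1s: 4

4


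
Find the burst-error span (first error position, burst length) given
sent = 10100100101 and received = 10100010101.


XOR: 00000110000

Burst at position 5, length 2


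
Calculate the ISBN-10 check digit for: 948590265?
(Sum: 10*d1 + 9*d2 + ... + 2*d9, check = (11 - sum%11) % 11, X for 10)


Weighted sum: 315
315 mod 11 = 7

Check digit: 4


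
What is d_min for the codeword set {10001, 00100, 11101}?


Comparing all pairs, minimum distance: 2
Can detect 1 errors, correct 0 errors

2


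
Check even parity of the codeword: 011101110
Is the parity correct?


Number of 1s: 6

Yes, parity is correct (6 ones)


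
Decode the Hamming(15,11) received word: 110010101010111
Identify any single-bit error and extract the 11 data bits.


Syndrome = 15: error at position 15

Data: 01011010110 (corrected bit 15)


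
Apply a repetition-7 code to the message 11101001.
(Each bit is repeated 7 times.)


Each bit -> 7 copies

11111111111111111111100000001111111000000000000001111111


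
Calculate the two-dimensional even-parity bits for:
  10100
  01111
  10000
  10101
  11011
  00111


Row parities: 001101
Column parities: 00010

Row P: 001101, Col P: 00010, Corner: 1


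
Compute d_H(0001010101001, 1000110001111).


XOR: 1001100100110
Count of 1s: 6

6


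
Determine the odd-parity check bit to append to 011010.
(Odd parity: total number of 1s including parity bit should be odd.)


Number of 1s in data: 3
Parity bit: 0

0


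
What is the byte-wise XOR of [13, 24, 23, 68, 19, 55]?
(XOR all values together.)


XOR chain: 13 ^ 24 ^ 23 ^ 68 ^ 19 ^ 55 = 98

98


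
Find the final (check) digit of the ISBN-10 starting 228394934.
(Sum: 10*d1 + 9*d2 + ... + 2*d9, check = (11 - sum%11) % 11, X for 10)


Weighted sum: 250
250 mod 11 = 8

Check digit: 3


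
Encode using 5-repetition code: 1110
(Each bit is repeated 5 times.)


Each bit -> 5 copies

11111111111111100000


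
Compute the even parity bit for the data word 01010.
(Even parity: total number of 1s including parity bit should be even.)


Number of 1s in data: 2
Parity bit: 0

0


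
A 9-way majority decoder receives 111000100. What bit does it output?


Ones: 4 out of 9
Threshold: 5

0 (4/9 voted 1)


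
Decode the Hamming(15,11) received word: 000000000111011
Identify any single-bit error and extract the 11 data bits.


Syndrome = 12: error at position 12

Data: 00000110011 (corrected bit 12)


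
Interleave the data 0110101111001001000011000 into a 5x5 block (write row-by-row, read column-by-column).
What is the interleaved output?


Matrix:
  01101
  01111
  00100
  10000
  11000
Read columns: 0001111001111000100011000

0001111001111000100011000


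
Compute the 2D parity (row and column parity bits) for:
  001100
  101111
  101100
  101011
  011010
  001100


Row parities: 011010
Column parities: 110010

Row P: 011010, Col P: 110010, Corner: 1


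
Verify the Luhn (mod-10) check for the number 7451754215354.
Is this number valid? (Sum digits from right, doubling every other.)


Luhn sum = 48
48 mod 10 = 8

Invalid (Luhn sum mod 10 = 8)


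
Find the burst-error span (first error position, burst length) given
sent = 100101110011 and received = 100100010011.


XOR: 000001100000

Burst at position 5, length 2


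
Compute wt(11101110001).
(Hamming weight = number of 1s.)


Counting 1s in 11101110001

7


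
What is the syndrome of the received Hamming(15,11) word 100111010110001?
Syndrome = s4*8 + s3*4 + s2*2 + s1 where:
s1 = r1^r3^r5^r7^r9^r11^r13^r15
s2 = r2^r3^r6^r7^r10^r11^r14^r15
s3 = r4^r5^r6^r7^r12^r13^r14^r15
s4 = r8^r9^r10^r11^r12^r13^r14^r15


s1=0, s2=0, s3=0, s4=0

Syndrome = 0 (no error)


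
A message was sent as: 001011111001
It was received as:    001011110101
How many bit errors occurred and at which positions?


XOR: 000000001100

2 error(s) at position(s): 8, 9


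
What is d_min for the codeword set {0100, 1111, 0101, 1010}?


Comparing all pairs, minimum distance: 1
Can detect 0 errors, correct 0 errors

1


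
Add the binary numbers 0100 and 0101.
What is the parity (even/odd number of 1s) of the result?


0100 = 4
0101 = 5
Sum = 9 = 1001
1s count = 2

even parity (2 ones in 1001)


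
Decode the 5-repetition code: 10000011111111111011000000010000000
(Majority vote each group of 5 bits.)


Groups: 10000, 01111, 11111, 11011, 00000, 00100, 00000
Majority votes: 0111000

0111000


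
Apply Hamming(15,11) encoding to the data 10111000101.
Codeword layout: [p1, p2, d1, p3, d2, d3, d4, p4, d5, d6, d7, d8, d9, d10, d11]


Parity bits: p1=1, p2=0, p3=0, p4=1

101001111000101


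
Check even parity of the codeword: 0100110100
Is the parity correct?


Number of 1s: 4

Yes, parity is correct (4 ones)


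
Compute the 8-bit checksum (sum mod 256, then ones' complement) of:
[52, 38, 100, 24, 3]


Sum = 217 mod 256 = 217
Complement = 38

38


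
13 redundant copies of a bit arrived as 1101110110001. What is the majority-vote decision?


Ones: 8 out of 13
Threshold: 7

1 (8/13 voted 1)


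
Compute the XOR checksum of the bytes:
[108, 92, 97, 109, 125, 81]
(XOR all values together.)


XOR chain: 108 ^ 92 ^ 97 ^ 109 ^ 125 ^ 81 = 16

16


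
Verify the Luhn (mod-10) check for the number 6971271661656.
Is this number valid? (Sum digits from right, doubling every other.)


Luhn sum = 56
56 mod 10 = 6

Invalid (Luhn sum mod 10 = 6)


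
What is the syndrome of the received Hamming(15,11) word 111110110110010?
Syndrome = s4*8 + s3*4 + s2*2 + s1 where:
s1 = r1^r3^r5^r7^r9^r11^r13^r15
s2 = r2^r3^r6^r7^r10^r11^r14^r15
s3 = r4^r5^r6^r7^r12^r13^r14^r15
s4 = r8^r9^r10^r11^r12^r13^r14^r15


s1=1, s2=0, s3=0, s4=0

Syndrome = 1 (error at position 1)


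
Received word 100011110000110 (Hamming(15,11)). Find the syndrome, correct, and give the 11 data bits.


Syndrome = 14: error at position 14

Data: 01110000100 (corrected bit 14)


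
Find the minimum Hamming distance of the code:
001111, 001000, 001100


Comparing all pairs, minimum distance: 1
Can detect 0 errors, correct 0 errors

1


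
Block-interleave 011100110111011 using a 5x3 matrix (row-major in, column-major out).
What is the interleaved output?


Matrix:
  011
  100
  110
  111
  011
Read columns: 011101011110011

011101011110011


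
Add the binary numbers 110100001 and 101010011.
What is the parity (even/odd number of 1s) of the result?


110100001 = 417
101010011 = 339
Sum = 756 = 1011110100
1s count = 6

even parity (6 ones in 1011110100)


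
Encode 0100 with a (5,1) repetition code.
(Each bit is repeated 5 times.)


Each bit -> 5 copies

00000111110000000000


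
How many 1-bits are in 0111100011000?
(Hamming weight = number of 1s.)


Counting 1s in 0111100011000

6


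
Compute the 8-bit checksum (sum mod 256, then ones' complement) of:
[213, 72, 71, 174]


Sum = 530 mod 256 = 18
Complement = 237

237


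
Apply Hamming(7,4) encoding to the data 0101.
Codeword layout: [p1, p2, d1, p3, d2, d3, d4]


Parity bits: p1=0, p2=1, p3=0

0100101


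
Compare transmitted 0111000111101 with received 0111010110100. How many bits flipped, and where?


XOR: 0000010001001

3 error(s) at position(s): 5, 9, 12


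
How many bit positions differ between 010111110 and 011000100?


XOR: 001111010
Count of 1s: 5

5


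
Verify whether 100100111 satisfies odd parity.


Number of 1s: 5

Yes, parity is correct (5 ones)


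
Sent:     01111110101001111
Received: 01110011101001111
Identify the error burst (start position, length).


XOR: 00001101000000000

Burst at position 4, length 4


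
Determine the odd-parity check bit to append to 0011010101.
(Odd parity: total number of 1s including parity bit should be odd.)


Number of 1s in data: 5
Parity bit: 0

0


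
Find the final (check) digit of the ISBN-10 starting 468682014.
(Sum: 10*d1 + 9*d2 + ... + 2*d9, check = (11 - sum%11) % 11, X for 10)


Weighted sum: 269
269 mod 11 = 5

Check digit: 6


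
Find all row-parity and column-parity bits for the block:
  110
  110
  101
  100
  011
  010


Row parities: 000101
Column parities: 000

Row P: 000101, Col P: 000, Corner: 0


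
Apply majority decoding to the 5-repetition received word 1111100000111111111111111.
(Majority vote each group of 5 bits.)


Groups: 11111, 00000, 11111, 11111, 11111
Majority votes: 10111

10111


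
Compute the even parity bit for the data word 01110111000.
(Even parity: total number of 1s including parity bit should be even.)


Number of 1s in data: 6
Parity bit: 0

0


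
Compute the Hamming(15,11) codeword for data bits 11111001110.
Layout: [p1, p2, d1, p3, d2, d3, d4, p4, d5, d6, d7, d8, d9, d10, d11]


Parity bits: p1=1, p2=0, p3=0, p4=0

101011101001110


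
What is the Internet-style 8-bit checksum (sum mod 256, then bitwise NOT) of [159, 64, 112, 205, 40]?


Sum = 580 mod 256 = 68
Complement = 187

187


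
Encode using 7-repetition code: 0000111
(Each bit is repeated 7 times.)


Each bit -> 7 copies

0000000000000000000000000000111111111111111111111


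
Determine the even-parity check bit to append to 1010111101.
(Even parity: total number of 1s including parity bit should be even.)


Number of 1s in data: 7
Parity bit: 1

1


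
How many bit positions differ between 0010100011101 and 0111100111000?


XOR: 0101000100101
Count of 1s: 5

5


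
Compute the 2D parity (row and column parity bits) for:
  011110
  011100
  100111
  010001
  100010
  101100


Row parities: 010001
Column parities: 111010

Row P: 010001, Col P: 111010, Corner: 0


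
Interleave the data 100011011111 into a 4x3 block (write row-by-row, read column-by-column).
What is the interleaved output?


Matrix:
  100
  011
  011
  111
Read columns: 100101110111

100101110111


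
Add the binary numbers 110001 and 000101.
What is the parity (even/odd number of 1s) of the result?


110001 = 49
000101 = 5
Sum = 54 = 110110
1s count = 4

even parity (4 ones in 110110)


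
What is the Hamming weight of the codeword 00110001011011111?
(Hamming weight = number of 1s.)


Counting 1s in 00110001011011111

10


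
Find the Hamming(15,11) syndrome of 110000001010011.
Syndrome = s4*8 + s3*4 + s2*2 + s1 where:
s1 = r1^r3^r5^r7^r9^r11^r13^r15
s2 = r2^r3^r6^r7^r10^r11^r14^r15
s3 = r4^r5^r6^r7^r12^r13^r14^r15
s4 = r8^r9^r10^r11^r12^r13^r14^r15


s1=0, s2=0, s3=0, s4=0

Syndrome = 0 (no error)


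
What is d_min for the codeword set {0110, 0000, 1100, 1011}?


Comparing all pairs, minimum distance: 2
Can detect 1 errors, correct 0 errors

2


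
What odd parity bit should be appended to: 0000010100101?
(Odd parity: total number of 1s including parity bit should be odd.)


Number of 1s in data: 4
Parity bit: 1

1


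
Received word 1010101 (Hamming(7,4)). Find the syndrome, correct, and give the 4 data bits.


Syndrome = 0: no error detected

Data: 1101 (no errors)


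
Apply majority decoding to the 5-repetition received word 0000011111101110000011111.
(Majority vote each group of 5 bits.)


Groups: 00000, 11111, 10111, 00000, 11111
Majority votes: 01101

01101


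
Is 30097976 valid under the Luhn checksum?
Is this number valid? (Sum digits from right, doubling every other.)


Luhn sum = 40
40 mod 10 = 0

Valid (Luhn sum mod 10 = 0)


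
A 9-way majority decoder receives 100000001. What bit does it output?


Ones: 2 out of 9
Threshold: 5

0 (2/9 voted 1)


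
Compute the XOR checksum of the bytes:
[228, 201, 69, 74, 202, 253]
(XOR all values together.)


XOR chain: 228 ^ 201 ^ 69 ^ 74 ^ 202 ^ 253 = 21

21


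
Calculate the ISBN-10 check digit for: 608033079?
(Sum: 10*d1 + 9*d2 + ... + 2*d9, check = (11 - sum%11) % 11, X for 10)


Weighted sum: 196
196 mod 11 = 9

Check digit: 2


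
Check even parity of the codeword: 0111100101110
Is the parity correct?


Number of 1s: 8

Yes, parity is correct (8 ones)


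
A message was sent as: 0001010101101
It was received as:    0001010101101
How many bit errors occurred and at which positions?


XOR: 0000000000000

0 errors (received matches sent)


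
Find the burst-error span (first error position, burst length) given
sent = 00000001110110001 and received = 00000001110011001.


XOR: 00000000000101000

Burst at position 11, length 3


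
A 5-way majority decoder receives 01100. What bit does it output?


Ones: 2 out of 5
Threshold: 3

0 (2/5 voted 1)


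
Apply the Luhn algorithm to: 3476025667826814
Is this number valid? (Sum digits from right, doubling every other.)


Luhn sum = 66
66 mod 10 = 6

Invalid (Luhn sum mod 10 = 6)


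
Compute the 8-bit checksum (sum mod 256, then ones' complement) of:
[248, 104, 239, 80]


Sum = 671 mod 256 = 159
Complement = 96

96


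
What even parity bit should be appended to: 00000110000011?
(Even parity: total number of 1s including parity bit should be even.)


Number of 1s in data: 4
Parity bit: 0

0


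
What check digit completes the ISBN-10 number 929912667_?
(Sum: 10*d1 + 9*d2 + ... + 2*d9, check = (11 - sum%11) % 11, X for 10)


Weighted sum: 315
315 mod 11 = 7

Check digit: 4


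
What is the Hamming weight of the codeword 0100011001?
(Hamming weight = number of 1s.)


Counting 1s in 0100011001

4


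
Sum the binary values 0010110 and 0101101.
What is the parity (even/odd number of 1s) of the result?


0010110 = 22
0101101 = 45
Sum = 67 = 1000011
1s count = 3

odd parity (3 ones in 1000011)


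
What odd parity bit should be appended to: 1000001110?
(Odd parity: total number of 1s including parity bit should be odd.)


Number of 1s in data: 4
Parity bit: 1

1


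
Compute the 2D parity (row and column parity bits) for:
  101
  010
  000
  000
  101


Row parities: 01000
Column parities: 010

Row P: 01000, Col P: 010, Corner: 1


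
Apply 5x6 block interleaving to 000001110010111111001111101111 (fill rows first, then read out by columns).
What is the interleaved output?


Matrix:
  000001
  110010
  111111
  001111
  101111
Read columns: 011010110000111001110111110111

011010110000111001110111110111


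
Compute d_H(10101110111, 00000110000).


XOR: 10101000111
Count of 1s: 6

6


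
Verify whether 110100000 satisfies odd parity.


Number of 1s: 3

Yes, parity is correct (3 ones)


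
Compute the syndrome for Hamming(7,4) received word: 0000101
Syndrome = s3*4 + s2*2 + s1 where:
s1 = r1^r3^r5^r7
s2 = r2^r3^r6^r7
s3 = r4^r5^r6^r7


s1=0, s2=1, s3=0

Syndrome = 2 (error at position 2)


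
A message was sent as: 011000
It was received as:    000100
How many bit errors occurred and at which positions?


XOR: 011100

3 error(s) at position(s): 1, 2, 3


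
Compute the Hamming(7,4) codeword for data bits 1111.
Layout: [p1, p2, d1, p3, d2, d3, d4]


Parity bits: p1=1, p2=1, p3=1

1111111


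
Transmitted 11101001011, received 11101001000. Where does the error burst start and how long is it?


XOR: 00000000011

Burst at position 9, length 2


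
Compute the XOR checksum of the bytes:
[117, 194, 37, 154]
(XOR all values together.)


XOR chain: 117 ^ 194 ^ 37 ^ 154 = 8

8


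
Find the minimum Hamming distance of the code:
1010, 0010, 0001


Comparing all pairs, minimum distance: 1
Can detect 0 errors, correct 0 errors

1


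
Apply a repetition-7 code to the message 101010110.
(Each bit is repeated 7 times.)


Each bit -> 7 copies

111111100000001111111000000011111110000000111111111111110000000


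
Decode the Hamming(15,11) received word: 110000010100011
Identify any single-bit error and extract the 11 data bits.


Syndrome = 0: no error detected

Data: 00000100011 (no errors)


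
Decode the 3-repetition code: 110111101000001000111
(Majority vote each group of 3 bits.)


Groups: 110, 111, 101, 000, 001, 000, 111
Majority votes: 1110001

1110001


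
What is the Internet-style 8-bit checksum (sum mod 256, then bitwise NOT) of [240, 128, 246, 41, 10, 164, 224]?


Sum = 1053 mod 256 = 29
Complement = 226

226


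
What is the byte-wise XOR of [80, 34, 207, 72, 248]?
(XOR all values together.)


XOR chain: 80 ^ 34 ^ 207 ^ 72 ^ 248 = 13

13


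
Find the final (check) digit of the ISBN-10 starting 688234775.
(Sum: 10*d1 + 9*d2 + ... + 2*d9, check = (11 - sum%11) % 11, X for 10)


Weighted sum: 307
307 mod 11 = 10

Check digit: 1


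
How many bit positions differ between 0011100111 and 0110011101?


XOR: 0101111010
Count of 1s: 6

6


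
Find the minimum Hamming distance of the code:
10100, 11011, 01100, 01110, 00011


Comparing all pairs, minimum distance: 1
Can detect 0 errors, correct 0 errors

1


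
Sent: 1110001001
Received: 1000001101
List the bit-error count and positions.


XOR: 0110000100

3 error(s) at position(s): 1, 2, 7


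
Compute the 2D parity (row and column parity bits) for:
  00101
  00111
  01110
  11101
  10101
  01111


Row parities: 011010
Column parities: 01011

Row P: 011010, Col P: 01011, Corner: 1


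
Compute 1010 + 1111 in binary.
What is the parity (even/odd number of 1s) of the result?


1010 = 10
1111 = 15
Sum = 25 = 11001
1s count = 3

odd parity (3 ones in 11001)


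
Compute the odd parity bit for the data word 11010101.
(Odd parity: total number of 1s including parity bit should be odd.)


Number of 1s in data: 5
Parity bit: 0

0


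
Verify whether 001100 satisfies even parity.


Number of 1s: 2

Yes, parity is correct (2 ones)


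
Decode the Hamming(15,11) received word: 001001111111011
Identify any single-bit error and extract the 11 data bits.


Syndrome = 15: error at position 15

Data: 10111111010 (corrected bit 15)


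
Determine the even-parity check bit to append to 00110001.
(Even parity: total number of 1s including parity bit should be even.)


Number of 1s in data: 3
Parity bit: 1

1


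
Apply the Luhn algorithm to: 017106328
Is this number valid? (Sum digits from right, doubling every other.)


Luhn sum = 29
29 mod 10 = 9

Invalid (Luhn sum mod 10 = 9)


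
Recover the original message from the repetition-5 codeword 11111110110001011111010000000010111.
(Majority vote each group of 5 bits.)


Groups: 11111, 11011, 00010, 11111, 01000, 00000, 10111
Majority votes: 1101001

1101001


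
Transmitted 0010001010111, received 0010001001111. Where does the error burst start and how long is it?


XOR: 0000000011000

Burst at position 8, length 2


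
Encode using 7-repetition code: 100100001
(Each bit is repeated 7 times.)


Each bit -> 7 copies

111111100000000000000111111100000000000000000000000000001111111


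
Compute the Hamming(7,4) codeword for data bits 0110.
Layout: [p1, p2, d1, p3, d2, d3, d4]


Parity bits: p1=1, p2=1, p3=0

1100110


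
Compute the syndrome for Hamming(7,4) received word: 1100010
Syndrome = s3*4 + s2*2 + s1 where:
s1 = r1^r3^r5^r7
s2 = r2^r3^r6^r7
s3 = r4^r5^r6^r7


s1=1, s2=0, s3=1

Syndrome = 5 (error at position 5)


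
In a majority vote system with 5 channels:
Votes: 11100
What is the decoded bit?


Ones: 3 out of 5
Threshold: 3

1 (3/5 voted 1)


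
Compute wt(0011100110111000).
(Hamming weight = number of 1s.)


Counting 1s in 0011100110111000

8


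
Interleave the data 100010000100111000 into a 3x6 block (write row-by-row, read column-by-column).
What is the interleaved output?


Matrix:
  100010
  000100
  111000
Read columns: 101001001010100000

101001001010100000


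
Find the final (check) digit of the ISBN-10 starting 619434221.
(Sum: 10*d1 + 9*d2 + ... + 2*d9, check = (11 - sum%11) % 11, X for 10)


Weighted sum: 223
223 mod 11 = 3

Check digit: 8


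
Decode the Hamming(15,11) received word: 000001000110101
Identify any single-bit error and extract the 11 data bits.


Syndrome = 5: error at position 5

Data: 01100110101 (corrected bit 5)


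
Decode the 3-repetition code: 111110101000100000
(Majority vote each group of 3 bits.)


Groups: 111, 110, 101, 000, 100, 000
Majority votes: 111000

111000


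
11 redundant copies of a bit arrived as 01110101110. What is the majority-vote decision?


Ones: 7 out of 11
Threshold: 6

1 (7/11 voted 1)


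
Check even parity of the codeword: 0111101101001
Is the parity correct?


Number of 1s: 8

Yes, parity is correct (8 ones)


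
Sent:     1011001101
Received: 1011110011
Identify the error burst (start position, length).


XOR: 0000111110

Burst at position 4, length 5


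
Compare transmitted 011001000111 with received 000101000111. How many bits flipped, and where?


XOR: 011100000000

3 error(s) at position(s): 1, 2, 3


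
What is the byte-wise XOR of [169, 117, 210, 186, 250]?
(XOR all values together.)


XOR chain: 169 ^ 117 ^ 210 ^ 186 ^ 250 = 78

78


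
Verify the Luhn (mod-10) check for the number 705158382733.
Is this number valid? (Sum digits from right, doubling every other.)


Luhn sum = 50
50 mod 10 = 0

Valid (Luhn sum mod 10 = 0)


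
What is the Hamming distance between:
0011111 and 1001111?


XOR: 1010000
Count of 1s: 2

2


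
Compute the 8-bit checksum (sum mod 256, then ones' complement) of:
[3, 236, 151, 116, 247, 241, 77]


Sum = 1071 mod 256 = 47
Complement = 208

208


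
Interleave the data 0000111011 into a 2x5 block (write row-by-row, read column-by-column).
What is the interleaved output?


Matrix:
  00001
  11011
Read columns: 0101000111

0101000111


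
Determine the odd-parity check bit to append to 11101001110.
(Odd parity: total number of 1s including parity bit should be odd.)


Number of 1s in data: 7
Parity bit: 0

0


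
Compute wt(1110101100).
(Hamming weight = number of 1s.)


Counting 1s in 1110101100

6


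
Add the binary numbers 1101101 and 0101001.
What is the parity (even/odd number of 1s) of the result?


1101101 = 109
0101001 = 41
Sum = 150 = 10010110
1s count = 4

even parity (4 ones in 10010110)


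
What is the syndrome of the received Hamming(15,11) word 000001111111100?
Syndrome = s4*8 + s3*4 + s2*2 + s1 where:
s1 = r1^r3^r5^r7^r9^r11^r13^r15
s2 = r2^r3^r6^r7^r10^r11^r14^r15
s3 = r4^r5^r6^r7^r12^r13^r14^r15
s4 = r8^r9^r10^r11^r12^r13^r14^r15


s1=0, s2=0, s3=0, s4=0

Syndrome = 0 (no error)


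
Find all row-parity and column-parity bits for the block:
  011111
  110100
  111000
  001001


Row parities: 1110
Column parities: 011010

Row P: 1110, Col P: 011010, Corner: 1


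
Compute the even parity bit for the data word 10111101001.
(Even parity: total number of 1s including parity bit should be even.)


Number of 1s in data: 7
Parity bit: 1

1


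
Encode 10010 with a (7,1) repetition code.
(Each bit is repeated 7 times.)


Each bit -> 7 copies

11111110000000000000011111110000000


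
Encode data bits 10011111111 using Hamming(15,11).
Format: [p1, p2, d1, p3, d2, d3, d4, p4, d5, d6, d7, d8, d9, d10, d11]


Parity bits: p1=0, p2=0, p3=1, p4=1

001100111111111


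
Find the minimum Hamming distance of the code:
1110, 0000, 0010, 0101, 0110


Comparing all pairs, minimum distance: 1
Can detect 0 errors, correct 0 errors

1


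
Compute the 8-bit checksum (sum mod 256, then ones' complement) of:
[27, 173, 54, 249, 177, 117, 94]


Sum = 891 mod 256 = 123
Complement = 132

132


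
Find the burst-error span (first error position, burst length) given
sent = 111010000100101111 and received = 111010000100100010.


XOR: 000000000000001101

Burst at position 14, length 4


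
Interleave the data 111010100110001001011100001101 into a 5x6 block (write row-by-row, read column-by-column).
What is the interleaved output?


Matrix:
  111010
  100110
  001001
  011100
  001101
Read columns: 110001001010111010111100000101

110001001010111010111100000101


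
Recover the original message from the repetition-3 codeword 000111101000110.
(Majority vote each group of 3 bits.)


Groups: 000, 111, 101, 000, 110
Majority votes: 01101

01101


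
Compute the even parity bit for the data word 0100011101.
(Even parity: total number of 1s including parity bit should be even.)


Number of 1s in data: 5
Parity bit: 1

1


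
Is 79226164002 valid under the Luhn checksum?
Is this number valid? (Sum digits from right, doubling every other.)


Luhn sum = 46
46 mod 10 = 6

Invalid (Luhn sum mod 10 = 6)


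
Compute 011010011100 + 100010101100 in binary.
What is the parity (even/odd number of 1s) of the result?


011010011100 = 1692
100010101100 = 2220
Sum = 3912 = 111101001000
1s count = 6

even parity (6 ones in 111101001000)


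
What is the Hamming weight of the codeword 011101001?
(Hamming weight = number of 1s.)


Counting 1s in 011101001

5


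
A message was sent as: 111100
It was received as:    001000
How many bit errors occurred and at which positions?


XOR: 110100

3 error(s) at position(s): 0, 1, 3


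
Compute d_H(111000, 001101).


XOR: 110101
Count of 1s: 4

4


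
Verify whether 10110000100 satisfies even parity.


Number of 1s: 4

Yes, parity is correct (4 ones)


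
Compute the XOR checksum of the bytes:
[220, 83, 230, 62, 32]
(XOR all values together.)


XOR chain: 220 ^ 83 ^ 230 ^ 62 ^ 32 = 119

119


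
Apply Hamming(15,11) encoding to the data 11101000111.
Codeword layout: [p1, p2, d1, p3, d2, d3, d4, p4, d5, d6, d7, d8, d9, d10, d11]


Parity bits: p1=1, p2=0, p3=1, p4=0

101111001000111


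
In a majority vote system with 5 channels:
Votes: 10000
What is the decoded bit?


Ones: 1 out of 5
Threshold: 3

0 (1/5 voted 1)


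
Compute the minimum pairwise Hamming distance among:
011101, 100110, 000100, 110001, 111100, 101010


Comparing all pairs, minimum distance: 2
Can detect 1 errors, correct 0 errors

2


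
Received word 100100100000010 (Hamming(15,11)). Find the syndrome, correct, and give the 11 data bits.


Syndrome = 12: error at position 12

Data: 00010001010 (corrected bit 12)


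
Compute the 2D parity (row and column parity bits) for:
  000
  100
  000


Row parities: 010
Column parities: 100

Row P: 010, Col P: 100, Corner: 1


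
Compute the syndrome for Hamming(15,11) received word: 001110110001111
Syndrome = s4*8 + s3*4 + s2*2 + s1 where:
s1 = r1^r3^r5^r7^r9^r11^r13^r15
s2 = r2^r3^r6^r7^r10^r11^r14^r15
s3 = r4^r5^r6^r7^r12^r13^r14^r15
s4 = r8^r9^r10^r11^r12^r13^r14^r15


s1=1, s2=0, s3=1, s4=1

Syndrome = 13 (error at position 13)


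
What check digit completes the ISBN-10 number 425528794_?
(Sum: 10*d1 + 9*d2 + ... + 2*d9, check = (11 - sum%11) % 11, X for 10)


Weighted sum: 248
248 mod 11 = 6

Check digit: 5


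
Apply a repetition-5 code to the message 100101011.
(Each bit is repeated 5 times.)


Each bit -> 5 copies

111110000000000111110000011111000001111111111


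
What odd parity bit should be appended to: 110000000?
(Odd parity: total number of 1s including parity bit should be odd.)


Number of 1s in data: 2
Parity bit: 1

1


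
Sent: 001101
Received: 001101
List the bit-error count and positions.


XOR: 000000

0 errors (received matches sent)
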